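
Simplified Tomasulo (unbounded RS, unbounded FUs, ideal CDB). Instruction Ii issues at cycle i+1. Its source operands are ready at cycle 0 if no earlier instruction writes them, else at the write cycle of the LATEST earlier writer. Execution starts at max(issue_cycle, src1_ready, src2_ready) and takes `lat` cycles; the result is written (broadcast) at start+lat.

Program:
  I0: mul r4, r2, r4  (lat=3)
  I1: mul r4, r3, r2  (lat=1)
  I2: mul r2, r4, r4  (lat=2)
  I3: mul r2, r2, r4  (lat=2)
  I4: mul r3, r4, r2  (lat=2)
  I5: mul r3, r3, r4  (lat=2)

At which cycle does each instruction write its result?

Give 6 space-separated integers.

Answer: 4 3 5 7 9 11

Derivation:
I0 mul r4: issue@1 deps=(None,None) exec_start@1 write@4
I1 mul r4: issue@2 deps=(None,None) exec_start@2 write@3
I2 mul r2: issue@3 deps=(1,1) exec_start@3 write@5
I3 mul r2: issue@4 deps=(2,1) exec_start@5 write@7
I4 mul r3: issue@5 deps=(1,3) exec_start@7 write@9
I5 mul r3: issue@6 deps=(4,1) exec_start@9 write@11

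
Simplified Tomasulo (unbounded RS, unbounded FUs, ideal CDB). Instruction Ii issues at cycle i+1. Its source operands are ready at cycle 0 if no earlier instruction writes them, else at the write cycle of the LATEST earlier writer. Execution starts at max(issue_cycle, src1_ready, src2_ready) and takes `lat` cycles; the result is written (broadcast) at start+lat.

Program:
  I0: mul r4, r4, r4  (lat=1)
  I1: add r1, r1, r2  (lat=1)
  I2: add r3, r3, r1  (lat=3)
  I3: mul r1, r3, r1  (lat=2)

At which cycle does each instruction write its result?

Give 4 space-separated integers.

Answer: 2 3 6 8

Derivation:
I0 mul r4: issue@1 deps=(None,None) exec_start@1 write@2
I1 add r1: issue@2 deps=(None,None) exec_start@2 write@3
I2 add r3: issue@3 deps=(None,1) exec_start@3 write@6
I3 mul r1: issue@4 deps=(2,1) exec_start@6 write@8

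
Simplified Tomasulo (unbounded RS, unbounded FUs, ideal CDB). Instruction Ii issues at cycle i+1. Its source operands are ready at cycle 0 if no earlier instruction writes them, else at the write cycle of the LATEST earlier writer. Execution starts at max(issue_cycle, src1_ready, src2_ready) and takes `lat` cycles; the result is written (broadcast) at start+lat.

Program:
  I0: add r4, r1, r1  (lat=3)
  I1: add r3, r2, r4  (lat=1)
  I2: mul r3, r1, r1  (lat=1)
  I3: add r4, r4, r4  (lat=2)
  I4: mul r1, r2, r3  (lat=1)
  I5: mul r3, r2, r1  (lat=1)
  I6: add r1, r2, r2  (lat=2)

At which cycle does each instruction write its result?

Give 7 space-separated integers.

Answer: 4 5 4 6 6 7 9

Derivation:
I0 add r4: issue@1 deps=(None,None) exec_start@1 write@4
I1 add r3: issue@2 deps=(None,0) exec_start@4 write@5
I2 mul r3: issue@3 deps=(None,None) exec_start@3 write@4
I3 add r4: issue@4 deps=(0,0) exec_start@4 write@6
I4 mul r1: issue@5 deps=(None,2) exec_start@5 write@6
I5 mul r3: issue@6 deps=(None,4) exec_start@6 write@7
I6 add r1: issue@7 deps=(None,None) exec_start@7 write@9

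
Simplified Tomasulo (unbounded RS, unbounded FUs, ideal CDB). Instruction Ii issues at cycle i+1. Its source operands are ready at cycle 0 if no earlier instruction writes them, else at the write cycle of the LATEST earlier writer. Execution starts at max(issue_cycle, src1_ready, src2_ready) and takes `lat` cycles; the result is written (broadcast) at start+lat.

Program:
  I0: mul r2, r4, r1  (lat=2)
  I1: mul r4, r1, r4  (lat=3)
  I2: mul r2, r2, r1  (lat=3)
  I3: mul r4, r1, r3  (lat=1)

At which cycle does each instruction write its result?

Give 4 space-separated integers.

I0 mul r2: issue@1 deps=(None,None) exec_start@1 write@3
I1 mul r4: issue@2 deps=(None,None) exec_start@2 write@5
I2 mul r2: issue@3 deps=(0,None) exec_start@3 write@6
I3 mul r4: issue@4 deps=(None,None) exec_start@4 write@5

Answer: 3 5 6 5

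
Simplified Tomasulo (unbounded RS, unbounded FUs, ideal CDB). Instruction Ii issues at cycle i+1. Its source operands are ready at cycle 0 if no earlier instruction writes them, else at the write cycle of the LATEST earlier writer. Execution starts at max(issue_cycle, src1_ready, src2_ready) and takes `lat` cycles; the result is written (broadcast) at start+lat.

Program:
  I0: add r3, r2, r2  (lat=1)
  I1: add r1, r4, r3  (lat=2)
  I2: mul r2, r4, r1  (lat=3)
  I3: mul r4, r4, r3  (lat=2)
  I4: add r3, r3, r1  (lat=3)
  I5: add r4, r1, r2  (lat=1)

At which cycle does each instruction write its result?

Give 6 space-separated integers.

Answer: 2 4 7 6 8 8

Derivation:
I0 add r3: issue@1 deps=(None,None) exec_start@1 write@2
I1 add r1: issue@2 deps=(None,0) exec_start@2 write@4
I2 mul r2: issue@3 deps=(None,1) exec_start@4 write@7
I3 mul r4: issue@4 deps=(None,0) exec_start@4 write@6
I4 add r3: issue@5 deps=(0,1) exec_start@5 write@8
I5 add r4: issue@6 deps=(1,2) exec_start@7 write@8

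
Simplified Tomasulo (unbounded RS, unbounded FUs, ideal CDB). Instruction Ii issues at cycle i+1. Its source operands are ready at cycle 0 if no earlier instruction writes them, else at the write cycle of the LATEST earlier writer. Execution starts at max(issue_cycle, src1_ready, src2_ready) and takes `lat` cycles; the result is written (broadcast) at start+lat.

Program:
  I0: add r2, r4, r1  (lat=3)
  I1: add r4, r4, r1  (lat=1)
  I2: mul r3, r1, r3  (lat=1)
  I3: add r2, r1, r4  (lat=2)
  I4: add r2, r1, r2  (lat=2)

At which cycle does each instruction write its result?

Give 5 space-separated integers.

I0 add r2: issue@1 deps=(None,None) exec_start@1 write@4
I1 add r4: issue@2 deps=(None,None) exec_start@2 write@3
I2 mul r3: issue@3 deps=(None,None) exec_start@3 write@4
I3 add r2: issue@4 deps=(None,1) exec_start@4 write@6
I4 add r2: issue@5 deps=(None,3) exec_start@6 write@8

Answer: 4 3 4 6 8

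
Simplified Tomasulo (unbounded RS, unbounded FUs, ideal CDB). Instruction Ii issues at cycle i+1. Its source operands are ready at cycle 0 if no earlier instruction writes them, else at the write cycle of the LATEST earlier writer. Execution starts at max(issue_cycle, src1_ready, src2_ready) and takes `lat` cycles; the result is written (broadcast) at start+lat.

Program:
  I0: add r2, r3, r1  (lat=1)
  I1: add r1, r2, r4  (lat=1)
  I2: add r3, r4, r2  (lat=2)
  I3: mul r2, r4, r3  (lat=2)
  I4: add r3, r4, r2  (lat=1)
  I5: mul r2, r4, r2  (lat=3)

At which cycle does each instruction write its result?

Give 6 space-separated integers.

I0 add r2: issue@1 deps=(None,None) exec_start@1 write@2
I1 add r1: issue@2 deps=(0,None) exec_start@2 write@3
I2 add r3: issue@3 deps=(None,0) exec_start@3 write@5
I3 mul r2: issue@4 deps=(None,2) exec_start@5 write@7
I4 add r3: issue@5 deps=(None,3) exec_start@7 write@8
I5 mul r2: issue@6 deps=(None,3) exec_start@7 write@10

Answer: 2 3 5 7 8 10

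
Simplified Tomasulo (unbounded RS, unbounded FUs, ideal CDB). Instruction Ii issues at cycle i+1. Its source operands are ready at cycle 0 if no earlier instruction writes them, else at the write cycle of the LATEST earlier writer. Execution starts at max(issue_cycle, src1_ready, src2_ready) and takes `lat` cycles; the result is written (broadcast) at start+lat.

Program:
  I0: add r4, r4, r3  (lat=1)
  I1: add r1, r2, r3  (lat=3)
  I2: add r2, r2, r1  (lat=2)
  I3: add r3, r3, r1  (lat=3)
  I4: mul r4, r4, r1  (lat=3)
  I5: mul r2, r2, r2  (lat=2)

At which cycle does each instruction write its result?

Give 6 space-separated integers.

Answer: 2 5 7 8 8 9

Derivation:
I0 add r4: issue@1 deps=(None,None) exec_start@1 write@2
I1 add r1: issue@2 deps=(None,None) exec_start@2 write@5
I2 add r2: issue@3 deps=(None,1) exec_start@5 write@7
I3 add r3: issue@4 deps=(None,1) exec_start@5 write@8
I4 mul r4: issue@5 deps=(0,1) exec_start@5 write@8
I5 mul r2: issue@6 deps=(2,2) exec_start@7 write@9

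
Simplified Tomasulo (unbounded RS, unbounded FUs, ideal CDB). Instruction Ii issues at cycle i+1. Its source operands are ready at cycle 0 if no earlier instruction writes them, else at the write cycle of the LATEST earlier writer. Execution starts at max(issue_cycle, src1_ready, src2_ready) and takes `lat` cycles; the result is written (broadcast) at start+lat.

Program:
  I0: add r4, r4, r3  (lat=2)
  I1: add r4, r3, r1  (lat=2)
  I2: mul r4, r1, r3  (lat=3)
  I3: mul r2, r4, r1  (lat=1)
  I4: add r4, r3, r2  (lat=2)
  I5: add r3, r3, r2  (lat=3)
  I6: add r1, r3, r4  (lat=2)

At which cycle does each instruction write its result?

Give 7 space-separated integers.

I0 add r4: issue@1 deps=(None,None) exec_start@1 write@3
I1 add r4: issue@2 deps=(None,None) exec_start@2 write@4
I2 mul r4: issue@3 deps=(None,None) exec_start@3 write@6
I3 mul r2: issue@4 deps=(2,None) exec_start@6 write@7
I4 add r4: issue@5 deps=(None,3) exec_start@7 write@9
I5 add r3: issue@6 deps=(None,3) exec_start@7 write@10
I6 add r1: issue@7 deps=(5,4) exec_start@10 write@12

Answer: 3 4 6 7 9 10 12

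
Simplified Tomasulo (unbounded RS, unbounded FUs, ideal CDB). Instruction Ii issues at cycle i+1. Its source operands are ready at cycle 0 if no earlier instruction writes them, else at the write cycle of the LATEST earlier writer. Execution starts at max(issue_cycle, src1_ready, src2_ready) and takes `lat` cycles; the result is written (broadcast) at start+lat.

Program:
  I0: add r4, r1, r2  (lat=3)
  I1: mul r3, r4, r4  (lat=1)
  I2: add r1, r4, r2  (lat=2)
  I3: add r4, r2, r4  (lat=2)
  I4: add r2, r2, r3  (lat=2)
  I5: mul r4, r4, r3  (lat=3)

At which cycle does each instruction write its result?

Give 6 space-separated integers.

I0 add r4: issue@1 deps=(None,None) exec_start@1 write@4
I1 mul r3: issue@2 deps=(0,0) exec_start@4 write@5
I2 add r1: issue@3 deps=(0,None) exec_start@4 write@6
I3 add r4: issue@4 deps=(None,0) exec_start@4 write@6
I4 add r2: issue@5 deps=(None,1) exec_start@5 write@7
I5 mul r4: issue@6 deps=(3,1) exec_start@6 write@9

Answer: 4 5 6 6 7 9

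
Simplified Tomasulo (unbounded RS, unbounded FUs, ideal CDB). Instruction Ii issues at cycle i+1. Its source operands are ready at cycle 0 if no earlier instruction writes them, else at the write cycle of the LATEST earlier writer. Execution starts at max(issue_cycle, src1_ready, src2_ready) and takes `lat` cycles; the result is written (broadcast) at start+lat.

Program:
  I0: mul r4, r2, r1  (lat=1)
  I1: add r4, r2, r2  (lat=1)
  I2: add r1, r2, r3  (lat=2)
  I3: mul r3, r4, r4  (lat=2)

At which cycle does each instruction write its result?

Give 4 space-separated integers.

Answer: 2 3 5 6

Derivation:
I0 mul r4: issue@1 deps=(None,None) exec_start@1 write@2
I1 add r4: issue@2 deps=(None,None) exec_start@2 write@3
I2 add r1: issue@3 deps=(None,None) exec_start@3 write@5
I3 mul r3: issue@4 deps=(1,1) exec_start@4 write@6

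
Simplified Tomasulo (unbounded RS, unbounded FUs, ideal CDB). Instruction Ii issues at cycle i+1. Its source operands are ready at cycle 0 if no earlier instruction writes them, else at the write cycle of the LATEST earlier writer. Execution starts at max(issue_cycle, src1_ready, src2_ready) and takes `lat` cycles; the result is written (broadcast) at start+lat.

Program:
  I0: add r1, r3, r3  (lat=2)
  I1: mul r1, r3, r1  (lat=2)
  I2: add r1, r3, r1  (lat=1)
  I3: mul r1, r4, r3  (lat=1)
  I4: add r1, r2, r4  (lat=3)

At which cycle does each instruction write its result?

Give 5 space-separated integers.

Answer: 3 5 6 5 8

Derivation:
I0 add r1: issue@1 deps=(None,None) exec_start@1 write@3
I1 mul r1: issue@2 deps=(None,0) exec_start@3 write@5
I2 add r1: issue@3 deps=(None,1) exec_start@5 write@6
I3 mul r1: issue@4 deps=(None,None) exec_start@4 write@5
I4 add r1: issue@5 deps=(None,None) exec_start@5 write@8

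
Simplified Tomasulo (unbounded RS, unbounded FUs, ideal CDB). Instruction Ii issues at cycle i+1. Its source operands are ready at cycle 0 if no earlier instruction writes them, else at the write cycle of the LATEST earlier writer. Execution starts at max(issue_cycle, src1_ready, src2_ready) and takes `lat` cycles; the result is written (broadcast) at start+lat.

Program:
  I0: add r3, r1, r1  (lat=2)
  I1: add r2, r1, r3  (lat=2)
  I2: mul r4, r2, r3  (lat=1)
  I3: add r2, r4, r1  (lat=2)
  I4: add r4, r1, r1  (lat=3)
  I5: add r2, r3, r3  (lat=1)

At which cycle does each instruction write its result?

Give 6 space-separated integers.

Answer: 3 5 6 8 8 7

Derivation:
I0 add r3: issue@1 deps=(None,None) exec_start@1 write@3
I1 add r2: issue@2 deps=(None,0) exec_start@3 write@5
I2 mul r4: issue@3 deps=(1,0) exec_start@5 write@6
I3 add r2: issue@4 deps=(2,None) exec_start@6 write@8
I4 add r4: issue@5 deps=(None,None) exec_start@5 write@8
I5 add r2: issue@6 deps=(0,0) exec_start@6 write@7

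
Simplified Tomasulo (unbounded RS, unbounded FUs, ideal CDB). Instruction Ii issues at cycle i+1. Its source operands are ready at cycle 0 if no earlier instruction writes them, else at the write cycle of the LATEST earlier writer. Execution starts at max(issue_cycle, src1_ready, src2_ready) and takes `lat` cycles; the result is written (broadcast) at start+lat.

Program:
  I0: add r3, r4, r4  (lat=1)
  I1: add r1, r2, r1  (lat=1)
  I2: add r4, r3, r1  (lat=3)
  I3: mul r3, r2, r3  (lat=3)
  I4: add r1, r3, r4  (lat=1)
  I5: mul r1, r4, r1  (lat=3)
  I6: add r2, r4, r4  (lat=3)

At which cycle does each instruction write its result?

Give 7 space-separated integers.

Answer: 2 3 6 7 8 11 10

Derivation:
I0 add r3: issue@1 deps=(None,None) exec_start@1 write@2
I1 add r1: issue@2 deps=(None,None) exec_start@2 write@3
I2 add r4: issue@3 deps=(0,1) exec_start@3 write@6
I3 mul r3: issue@4 deps=(None,0) exec_start@4 write@7
I4 add r1: issue@5 deps=(3,2) exec_start@7 write@8
I5 mul r1: issue@6 deps=(2,4) exec_start@8 write@11
I6 add r2: issue@7 deps=(2,2) exec_start@7 write@10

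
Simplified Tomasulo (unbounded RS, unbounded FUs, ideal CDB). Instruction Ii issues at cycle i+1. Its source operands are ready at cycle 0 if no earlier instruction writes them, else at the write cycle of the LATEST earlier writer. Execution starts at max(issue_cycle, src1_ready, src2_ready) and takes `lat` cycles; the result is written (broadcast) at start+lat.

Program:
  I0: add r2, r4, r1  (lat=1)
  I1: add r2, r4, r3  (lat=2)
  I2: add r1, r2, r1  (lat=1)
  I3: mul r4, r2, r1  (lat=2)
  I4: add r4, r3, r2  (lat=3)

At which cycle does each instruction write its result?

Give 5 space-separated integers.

I0 add r2: issue@1 deps=(None,None) exec_start@1 write@2
I1 add r2: issue@2 deps=(None,None) exec_start@2 write@4
I2 add r1: issue@3 deps=(1,None) exec_start@4 write@5
I3 mul r4: issue@4 deps=(1,2) exec_start@5 write@7
I4 add r4: issue@5 deps=(None,1) exec_start@5 write@8

Answer: 2 4 5 7 8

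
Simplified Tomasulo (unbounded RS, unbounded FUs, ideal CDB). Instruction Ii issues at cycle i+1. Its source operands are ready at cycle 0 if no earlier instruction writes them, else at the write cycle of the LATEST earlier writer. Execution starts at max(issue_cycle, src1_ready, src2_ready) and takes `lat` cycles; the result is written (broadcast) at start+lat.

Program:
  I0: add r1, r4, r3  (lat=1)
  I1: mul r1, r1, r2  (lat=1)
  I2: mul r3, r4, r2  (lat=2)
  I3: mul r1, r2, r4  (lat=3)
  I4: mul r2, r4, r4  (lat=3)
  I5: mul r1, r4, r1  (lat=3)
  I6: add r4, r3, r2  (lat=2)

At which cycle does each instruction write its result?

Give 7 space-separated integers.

I0 add r1: issue@1 deps=(None,None) exec_start@1 write@2
I1 mul r1: issue@2 deps=(0,None) exec_start@2 write@3
I2 mul r3: issue@3 deps=(None,None) exec_start@3 write@5
I3 mul r1: issue@4 deps=(None,None) exec_start@4 write@7
I4 mul r2: issue@5 deps=(None,None) exec_start@5 write@8
I5 mul r1: issue@6 deps=(None,3) exec_start@7 write@10
I6 add r4: issue@7 deps=(2,4) exec_start@8 write@10

Answer: 2 3 5 7 8 10 10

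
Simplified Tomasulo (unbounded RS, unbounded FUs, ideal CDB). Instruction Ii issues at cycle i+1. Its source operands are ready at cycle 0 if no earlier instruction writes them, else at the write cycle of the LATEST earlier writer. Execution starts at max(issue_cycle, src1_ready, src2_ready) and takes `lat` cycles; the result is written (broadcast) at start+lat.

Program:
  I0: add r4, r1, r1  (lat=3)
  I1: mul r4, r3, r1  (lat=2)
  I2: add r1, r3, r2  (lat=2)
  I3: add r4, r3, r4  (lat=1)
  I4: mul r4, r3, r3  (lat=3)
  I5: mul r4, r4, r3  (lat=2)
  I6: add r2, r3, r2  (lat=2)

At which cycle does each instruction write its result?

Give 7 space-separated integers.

I0 add r4: issue@1 deps=(None,None) exec_start@1 write@4
I1 mul r4: issue@2 deps=(None,None) exec_start@2 write@4
I2 add r1: issue@3 deps=(None,None) exec_start@3 write@5
I3 add r4: issue@4 deps=(None,1) exec_start@4 write@5
I4 mul r4: issue@5 deps=(None,None) exec_start@5 write@8
I5 mul r4: issue@6 deps=(4,None) exec_start@8 write@10
I6 add r2: issue@7 deps=(None,None) exec_start@7 write@9

Answer: 4 4 5 5 8 10 9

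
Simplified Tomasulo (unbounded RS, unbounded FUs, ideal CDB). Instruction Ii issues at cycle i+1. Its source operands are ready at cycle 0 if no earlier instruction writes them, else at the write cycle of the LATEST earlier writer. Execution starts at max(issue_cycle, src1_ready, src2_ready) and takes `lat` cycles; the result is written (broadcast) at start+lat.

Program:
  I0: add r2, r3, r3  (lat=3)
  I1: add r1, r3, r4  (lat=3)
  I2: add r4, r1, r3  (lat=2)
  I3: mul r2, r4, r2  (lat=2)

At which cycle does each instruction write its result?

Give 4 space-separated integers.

Answer: 4 5 7 9

Derivation:
I0 add r2: issue@1 deps=(None,None) exec_start@1 write@4
I1 add r1: issue@2 deps=(None,None) exec_start@2 write@5
I2 add r4: issue@3 deps=(1,None) exec_start@5 write@7
I3 mul r2: issue@4 deps=(2,0) exec_start@7 write@9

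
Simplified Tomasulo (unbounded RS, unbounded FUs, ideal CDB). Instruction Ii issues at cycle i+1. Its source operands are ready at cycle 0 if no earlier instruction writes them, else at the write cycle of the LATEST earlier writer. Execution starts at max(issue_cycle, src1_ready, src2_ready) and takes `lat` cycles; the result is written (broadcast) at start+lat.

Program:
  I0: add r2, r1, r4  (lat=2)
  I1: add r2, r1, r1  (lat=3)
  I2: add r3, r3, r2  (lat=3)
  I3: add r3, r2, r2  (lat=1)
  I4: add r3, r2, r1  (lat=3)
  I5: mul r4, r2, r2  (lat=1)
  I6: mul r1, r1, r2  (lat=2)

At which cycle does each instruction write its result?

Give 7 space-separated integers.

I0 add r2: issue@1 deps=(None,None) exec_start@1 write@3
I1 add r2: issue@2 deps=(None,None) exec_start@2 write@5
I2 add r3: issue@3 deps=(None,1) exec_start@5 write@8
I3 add r3: issue@4 deps=(1,1) exec_start@5 write@6
I4 add r3: issue@5 deps=(1,None) exec_start@5 write@8
I5 mul r4: issue@6 deps=(1,1) exec_start@6 write@7
I6 mul r1: issue@7 deps=(None,1) exec_start@7 write@9

Answer: 3 5 8 6 8 7 9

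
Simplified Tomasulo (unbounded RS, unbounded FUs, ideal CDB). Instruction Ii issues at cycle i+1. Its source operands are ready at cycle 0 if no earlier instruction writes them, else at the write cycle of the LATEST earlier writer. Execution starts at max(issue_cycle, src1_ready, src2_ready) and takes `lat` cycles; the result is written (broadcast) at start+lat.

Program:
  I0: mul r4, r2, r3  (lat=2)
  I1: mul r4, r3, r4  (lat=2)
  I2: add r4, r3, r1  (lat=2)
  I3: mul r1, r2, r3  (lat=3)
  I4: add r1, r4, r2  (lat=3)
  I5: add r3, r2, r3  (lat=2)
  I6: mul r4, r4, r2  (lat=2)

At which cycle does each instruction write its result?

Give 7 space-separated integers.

Answer: 3 5 5 7 8 8 9

Derivation:
I0 mul r4: issue@1 deps=(None,None) exec_start@1 write@3
I1 mul r4: issue@2 deps=(None,0) exec_start@3 write@5
I2 add r4: issue@3 deps=(None,None) exec_start@3 write@5
I3 mul r1: issue@4 deps=(None,None) exec_start@4 write@7
I4 add r1: issue@5 deps=(2,None) exec_start@5 write@8
I5 add r3: issue@6 deps=(None,None) exec_start@6 write@8
I6 mul r4: issue@7 deps=(2,None) exec_start@7 write@9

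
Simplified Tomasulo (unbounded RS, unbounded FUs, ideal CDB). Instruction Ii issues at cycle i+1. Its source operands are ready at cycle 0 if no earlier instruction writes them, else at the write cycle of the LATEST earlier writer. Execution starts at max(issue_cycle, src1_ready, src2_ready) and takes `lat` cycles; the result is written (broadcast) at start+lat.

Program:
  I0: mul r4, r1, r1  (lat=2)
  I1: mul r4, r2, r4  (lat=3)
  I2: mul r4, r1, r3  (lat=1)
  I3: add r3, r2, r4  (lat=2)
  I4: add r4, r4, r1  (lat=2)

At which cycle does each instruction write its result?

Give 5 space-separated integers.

Answer: 3 6 4 6 7

Derivation:
I0 mul r4: issue@1 deps=(None,None) exec_start@1 write@3
I1 mul r4: issue@2 deps=(None,0) exec_start@3 write@6
I2 mul r4: issue@3 deps=(None,None) exec_start@3 write@4
I3 add r3: issue@4 deps=(None,2) exec_start@4 write@6
I4 add r4: issue@5 deps=(2,None) exec_start@5 write@7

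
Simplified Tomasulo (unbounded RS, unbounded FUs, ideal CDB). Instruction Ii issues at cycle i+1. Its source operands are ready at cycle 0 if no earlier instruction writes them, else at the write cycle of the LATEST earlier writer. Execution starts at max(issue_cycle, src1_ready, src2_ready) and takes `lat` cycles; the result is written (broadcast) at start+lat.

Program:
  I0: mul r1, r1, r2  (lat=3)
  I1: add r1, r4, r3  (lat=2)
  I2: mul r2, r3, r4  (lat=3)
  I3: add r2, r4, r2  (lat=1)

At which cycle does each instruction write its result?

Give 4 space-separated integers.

Answer: 4 4 6 7

Derivation:
I0 mul r1: issue@1 deps=(None,None) exec_start@1 write@4
I1 add r1: issue@2 deps=(None,None) exec_start@2 write@4
I2 mul r2: issue@3 deps=(None,None) exec_start@3 write@6
I3 add r2: issue@4 deps=(None,2) exec_start@6 write@7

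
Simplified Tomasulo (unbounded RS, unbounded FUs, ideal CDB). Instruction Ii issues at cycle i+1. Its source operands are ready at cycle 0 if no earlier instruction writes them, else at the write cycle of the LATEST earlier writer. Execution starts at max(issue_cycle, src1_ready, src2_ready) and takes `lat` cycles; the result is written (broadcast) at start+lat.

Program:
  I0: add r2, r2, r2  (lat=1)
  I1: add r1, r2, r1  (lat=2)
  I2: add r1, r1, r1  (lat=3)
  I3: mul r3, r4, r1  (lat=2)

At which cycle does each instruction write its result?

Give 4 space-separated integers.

Answer: 2 4 7 9

Derivation:
I0 add r2: issue@1 deps=(None,None) exec_start@1 write@2
I1 add r1: issue@2 deps=(0,None) exec_start@2 write@4
I2 add r1: issue@3 deps=(1,1) exec_start@4 write@7
I3 mul r3: issue@4 deps=(None,2) exec_start@7 write@9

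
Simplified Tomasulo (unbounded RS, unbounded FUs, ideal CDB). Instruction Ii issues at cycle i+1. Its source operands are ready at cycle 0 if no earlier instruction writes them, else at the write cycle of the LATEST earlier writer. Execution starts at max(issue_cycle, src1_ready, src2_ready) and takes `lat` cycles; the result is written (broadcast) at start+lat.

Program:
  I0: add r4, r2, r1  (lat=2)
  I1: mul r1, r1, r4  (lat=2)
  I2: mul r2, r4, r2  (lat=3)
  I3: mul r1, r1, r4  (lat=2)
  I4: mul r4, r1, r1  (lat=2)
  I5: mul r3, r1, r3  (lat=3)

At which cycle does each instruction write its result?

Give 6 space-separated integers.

I0 add r4: issue@1 deps=(None,None) exec_start@1 write@3
I1 mul r1: issue@2 deps=(None,0) exec_start@3 write@5
I2 mul r2: issue@3 deps=(0,None) exec_start@3 write@6
I3 mul r1: issue@4 deps=(1,0) exec_start@5 write@7
I4 mul r4: issue@5 deps=(3,3) exec_start@7 write@9
I5 mul r3: issue@6 deps=(3,None) exec_start@7 write@10

Answer: 3 5 6 7 9 10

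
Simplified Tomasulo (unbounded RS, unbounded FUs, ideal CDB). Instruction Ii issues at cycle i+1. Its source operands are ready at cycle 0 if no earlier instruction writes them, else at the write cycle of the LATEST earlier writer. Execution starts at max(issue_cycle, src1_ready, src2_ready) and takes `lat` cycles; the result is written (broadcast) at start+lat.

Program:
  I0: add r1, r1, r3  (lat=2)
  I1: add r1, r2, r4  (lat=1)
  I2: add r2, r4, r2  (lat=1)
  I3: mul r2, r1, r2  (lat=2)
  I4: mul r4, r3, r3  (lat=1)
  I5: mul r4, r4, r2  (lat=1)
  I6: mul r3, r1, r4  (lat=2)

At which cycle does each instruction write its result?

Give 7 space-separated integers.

I0 add r1: issue@1 deps=(None,None) exec_start@1 write@3
I1 add r1: issue@2 deps=(None,None) exec_start@2 write@3
I2 add r2: issue@3 deps=(None,None) exec_start@3 write@4
I3 mul r2: issue@4 deps=(1,2) exec_start@4 write@6
I4 mul r4: issue@5 deps=(None,None) exec_start@5 write@6
I5 mul r4: issue@6 deps=(4,3) exec_start@6 write@7
I6 mul r3: issue@7 deps=(1,5) exec_start@7 write@9

Answer: 3 3 4 6 6 7 9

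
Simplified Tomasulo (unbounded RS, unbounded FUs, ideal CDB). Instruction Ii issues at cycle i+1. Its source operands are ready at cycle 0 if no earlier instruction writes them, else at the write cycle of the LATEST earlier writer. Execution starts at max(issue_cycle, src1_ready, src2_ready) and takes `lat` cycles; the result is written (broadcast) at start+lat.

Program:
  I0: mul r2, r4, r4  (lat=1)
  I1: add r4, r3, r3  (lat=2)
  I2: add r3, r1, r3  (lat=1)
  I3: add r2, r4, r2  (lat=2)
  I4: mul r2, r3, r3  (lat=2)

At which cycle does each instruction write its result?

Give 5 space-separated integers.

Answer: 2 4 4 6 7

Derivation:
I0 mul r2: issue@1 deps=(None,None) exec_start@1 write@2
I1 add r4: issue@2 deps=(None,None) exec_start@2 write@4
I2 add r3: issue@3 deps=(None,None) exec_start@3 write@4
I3 add r2: issue@4 deps=(1,0) exec_start@4 write@6
I4 mul r2: issue@5 deps=(2,2) exec_start@5 write@7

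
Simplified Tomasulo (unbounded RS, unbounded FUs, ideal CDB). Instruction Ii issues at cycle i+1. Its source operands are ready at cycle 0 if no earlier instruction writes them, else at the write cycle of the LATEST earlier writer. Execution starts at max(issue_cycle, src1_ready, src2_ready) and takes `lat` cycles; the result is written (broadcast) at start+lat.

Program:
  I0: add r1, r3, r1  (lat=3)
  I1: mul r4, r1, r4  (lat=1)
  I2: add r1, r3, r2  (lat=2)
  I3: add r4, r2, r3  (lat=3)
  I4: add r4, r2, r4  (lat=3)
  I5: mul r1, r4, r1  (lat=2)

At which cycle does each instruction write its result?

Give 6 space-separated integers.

I0 add r1: issue@1 deps=(None,None) exec_start@1 write@4
I1 mul r4: issue@2 deps=(0,None) exec_start@4 write@5
I2 add r1: issue@3 deps=(None,None) exec_start@3 write@5
I3 add r4: issue@4 deps=(None,None) exec_start@4 write@7
I4 add r4: issue@5 deps=(None,3) exec_start@7 write@10
I5 mul r1: issue@6 deps=(4,2) exec_start@10 write@12

Answer: 4 5 5 7 10 12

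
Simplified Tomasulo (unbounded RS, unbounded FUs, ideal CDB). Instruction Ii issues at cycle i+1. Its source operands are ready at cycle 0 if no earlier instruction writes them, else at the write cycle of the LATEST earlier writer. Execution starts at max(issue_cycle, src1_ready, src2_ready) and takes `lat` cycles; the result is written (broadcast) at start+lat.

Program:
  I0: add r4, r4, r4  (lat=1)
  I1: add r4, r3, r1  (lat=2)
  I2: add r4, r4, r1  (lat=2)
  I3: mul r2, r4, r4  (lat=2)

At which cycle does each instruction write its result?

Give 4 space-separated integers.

I0 add r4: issue@1 deps=(None,None) exec_start@1 write@2
I1 add r4: issue@2 deps=(None,None) exec_start@2 write@4
I2 add r4: issue@3 deps=(1,None) exec_start@4 write@6
I3 mul r2: issue@4 deps=(2,2) exec_start@6 write@8

Answer: 2 4 6 8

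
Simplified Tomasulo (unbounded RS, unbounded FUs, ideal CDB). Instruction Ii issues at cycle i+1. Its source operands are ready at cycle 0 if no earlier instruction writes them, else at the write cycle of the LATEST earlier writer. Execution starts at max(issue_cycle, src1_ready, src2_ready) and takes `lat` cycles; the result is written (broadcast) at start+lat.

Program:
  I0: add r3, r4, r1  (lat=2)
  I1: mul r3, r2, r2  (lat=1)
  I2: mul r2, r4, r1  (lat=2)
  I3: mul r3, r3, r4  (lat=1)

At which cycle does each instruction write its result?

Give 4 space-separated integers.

I0 add r3: issue@1 deps=(None,None) exec_start@1 write@3
I1 mul r3: issue@2 deps=(None,None) exec_start@2 write@3
I2 mul r2: issue@3 deps=(None,None) exec_start@3 write@5
I3 mul r3: issue@4 deps=(1,None) exec_start@4 write@5

Answer: 3 3 5 5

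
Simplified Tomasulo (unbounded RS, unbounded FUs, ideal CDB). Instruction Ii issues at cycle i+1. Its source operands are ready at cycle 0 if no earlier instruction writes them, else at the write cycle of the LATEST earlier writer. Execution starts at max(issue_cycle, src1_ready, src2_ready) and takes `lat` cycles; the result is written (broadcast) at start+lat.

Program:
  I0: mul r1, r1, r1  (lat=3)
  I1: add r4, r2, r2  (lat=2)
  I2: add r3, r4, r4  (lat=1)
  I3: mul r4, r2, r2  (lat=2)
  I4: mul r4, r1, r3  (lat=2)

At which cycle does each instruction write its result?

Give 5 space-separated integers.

I0 mul r1: issue@1 deps=(None,None) exec_start@1 write@4
I1 add r4: issue@2 deps=(None,None) exec_start@2 write@4
I2 add r3: issue@3 deps=(1,1) exec_start@4 write@5
I3 mul r4: issue@4 deps=(None,None) exec_start@4 write@6
I4 mul r4: issue@5 deps=(0,2) exec_start@5 write@7

Answer: 4 4 5 6 7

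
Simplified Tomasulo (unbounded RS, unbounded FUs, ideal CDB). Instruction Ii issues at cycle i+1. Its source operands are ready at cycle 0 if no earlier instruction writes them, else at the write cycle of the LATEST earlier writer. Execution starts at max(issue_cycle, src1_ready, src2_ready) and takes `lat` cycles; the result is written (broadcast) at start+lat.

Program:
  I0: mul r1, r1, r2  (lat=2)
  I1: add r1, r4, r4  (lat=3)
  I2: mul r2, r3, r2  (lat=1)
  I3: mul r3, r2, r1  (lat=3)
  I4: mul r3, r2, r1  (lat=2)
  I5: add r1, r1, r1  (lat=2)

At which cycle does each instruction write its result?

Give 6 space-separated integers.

Answer: 3 5 4 8 7 8

Derivation:
I0 mul r1: issue@1 deps=(None,None) exec_start@1 write@3
I1 add r1: issue@2 deps=(None,None) exec_start@2 write@5
I2 mul r2: issue@3 deps=(None,None) exec_start@3 write@4
I3 mul r3: issue@4 deps=(2,1) exec_start@5 write@8
I4 mul r3: issue@5 deps=(2,1) exec_start@5 write@7
I5 add r1: issue@6 deps=(1,1) exec_start@6 write@8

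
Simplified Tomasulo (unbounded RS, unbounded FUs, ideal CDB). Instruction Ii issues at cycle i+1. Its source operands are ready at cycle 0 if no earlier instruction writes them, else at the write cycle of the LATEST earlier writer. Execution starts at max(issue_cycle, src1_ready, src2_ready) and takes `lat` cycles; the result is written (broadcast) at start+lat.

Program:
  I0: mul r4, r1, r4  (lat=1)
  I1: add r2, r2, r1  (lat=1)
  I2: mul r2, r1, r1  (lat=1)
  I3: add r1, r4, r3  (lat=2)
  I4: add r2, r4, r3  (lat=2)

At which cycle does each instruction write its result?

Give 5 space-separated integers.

Answer: 2 3 4 6 7

Derivation:
I0 mul r4: issue@1 deps=(None,None) exec_start@1 write@2
I1 add r2: issue@2 deps=(None,None) exec_start@2 write@3
I2 mul r2: issue@3 deps=(None,None) exec_start@3 write@4
I3 add r1: issue@4 deps=(0,None) exec_start@4 write@6
I4 add r2: issue@5 deps=(0,None) exec_start@5 write@7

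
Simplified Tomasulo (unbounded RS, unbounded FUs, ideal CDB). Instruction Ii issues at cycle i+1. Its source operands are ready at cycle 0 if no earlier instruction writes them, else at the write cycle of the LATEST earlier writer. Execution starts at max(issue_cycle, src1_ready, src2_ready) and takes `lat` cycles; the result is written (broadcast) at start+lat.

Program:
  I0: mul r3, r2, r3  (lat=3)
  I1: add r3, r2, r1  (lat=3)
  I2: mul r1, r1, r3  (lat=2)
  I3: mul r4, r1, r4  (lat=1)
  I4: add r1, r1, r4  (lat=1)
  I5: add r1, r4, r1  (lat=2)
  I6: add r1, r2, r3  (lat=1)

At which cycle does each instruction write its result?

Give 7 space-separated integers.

I0 mul r3: issue@1 deps=(None,None) exec_start@1 write@4
I1 add r3: issue@2 deps=(None,None) exec_start@2 write@5
I2 mul r1: issue@3 deps=(None,1) exec_start@5 write@7
I3 mul r4: issue@4 deps=(2,None) exec_start@7 write@8
I4 add r1: issue@5 deps=(2,3) exec_start@8 write@9
I5 add r1: issue@6 deps=(3,4) exec_start@9 write@11
I6 add r1: issue@7 deps=(None,1) exec_start@7 write@8

Answer: 4 5 7 8 9 11 8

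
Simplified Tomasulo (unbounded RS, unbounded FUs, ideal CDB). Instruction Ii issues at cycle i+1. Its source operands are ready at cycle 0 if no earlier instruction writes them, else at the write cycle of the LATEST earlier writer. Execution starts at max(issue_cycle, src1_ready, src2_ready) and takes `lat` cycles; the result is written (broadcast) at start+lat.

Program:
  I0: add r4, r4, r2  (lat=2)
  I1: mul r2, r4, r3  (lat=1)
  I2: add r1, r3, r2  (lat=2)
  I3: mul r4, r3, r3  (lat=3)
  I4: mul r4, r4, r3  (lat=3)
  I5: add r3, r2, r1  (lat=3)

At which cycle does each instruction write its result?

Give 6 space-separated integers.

Answer: 3 4 6 7 10 9

Derivation:
I0 add r4: issue@1 deps=(None,None) exec_start@1 write@3
I1 mul r2: issue@2 deps=(0,None) exec_start@3 write@4
I2 add r1: issue@3 deps=(None,1) exec_start@4 write@6
I3 mul r4: issue@4 deps=(None,None) exec_start@4 write@7
I4 mul r4: issue@5 deps=(3,None) exec_start@7 write@10
I5 add r3: issue@6 deps=(1,2) exec_start@6 write@9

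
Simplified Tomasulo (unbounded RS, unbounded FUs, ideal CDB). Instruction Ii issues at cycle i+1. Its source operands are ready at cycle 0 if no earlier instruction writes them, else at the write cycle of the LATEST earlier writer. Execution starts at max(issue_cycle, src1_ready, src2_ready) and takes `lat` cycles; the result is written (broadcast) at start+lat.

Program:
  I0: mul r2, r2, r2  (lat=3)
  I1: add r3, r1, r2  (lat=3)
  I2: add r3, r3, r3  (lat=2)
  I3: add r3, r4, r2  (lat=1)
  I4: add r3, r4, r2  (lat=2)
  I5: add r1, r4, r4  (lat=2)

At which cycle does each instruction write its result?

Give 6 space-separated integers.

I0 mul r2: issue@1 deps=(None,None) exec_start@1 write@4
I1 add r3: issue@2 deps=(None,0) exec_start@4 write@7
I2 add r3: issue@3 deps=(1,1) exec_start@7 write@9
I3 add r3: issue@4 deps=(None,0) exec_start@4 write@5
I4 add r3: issue@5 deps=(None,0) exec_start@5 write@7
I5 add r1: issue@6 deps=(None,None) exec_start@6 write@8

Answer: 4 7 9 5 7 8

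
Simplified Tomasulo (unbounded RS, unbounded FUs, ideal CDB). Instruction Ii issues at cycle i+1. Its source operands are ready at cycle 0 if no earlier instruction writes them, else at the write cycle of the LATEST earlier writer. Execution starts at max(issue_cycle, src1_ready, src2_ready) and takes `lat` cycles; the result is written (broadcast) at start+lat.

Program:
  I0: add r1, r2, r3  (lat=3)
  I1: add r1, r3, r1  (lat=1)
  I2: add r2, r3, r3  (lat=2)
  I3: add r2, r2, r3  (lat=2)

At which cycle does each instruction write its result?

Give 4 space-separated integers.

I0 add r1: issue@1 deps=(None,None) exec_start@1 write@4
I1 add r1: issue@2 deps=(None,0) exec_start@4 write@5
I2 add r2: issue@3 deps=(None,None) exec_start@3 write@5
I3 add r2: issue@4 deps=(2,None) exec_start@5 write@7

Answer: 4 5 5 7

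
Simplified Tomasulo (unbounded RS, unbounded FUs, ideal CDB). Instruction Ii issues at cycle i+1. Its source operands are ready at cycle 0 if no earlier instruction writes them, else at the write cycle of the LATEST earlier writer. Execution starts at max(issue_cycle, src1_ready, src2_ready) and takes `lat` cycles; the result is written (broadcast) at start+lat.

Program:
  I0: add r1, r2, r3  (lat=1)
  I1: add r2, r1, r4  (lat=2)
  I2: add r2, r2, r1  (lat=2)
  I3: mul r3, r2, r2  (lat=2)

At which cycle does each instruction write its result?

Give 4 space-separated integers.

I0 add r1: issue@1 deps=(None,None) exec_start@1 write@2
I1 add r2: issue@2 deps=(0,None) exec_start@2 write@4
I2 add r2: issue@3 deps=(1,0) exec_start@4 write@6
I3 mul r3: issue@4 deps=(2,2) exec_start@6 write@8

Answer: 2 4 6 8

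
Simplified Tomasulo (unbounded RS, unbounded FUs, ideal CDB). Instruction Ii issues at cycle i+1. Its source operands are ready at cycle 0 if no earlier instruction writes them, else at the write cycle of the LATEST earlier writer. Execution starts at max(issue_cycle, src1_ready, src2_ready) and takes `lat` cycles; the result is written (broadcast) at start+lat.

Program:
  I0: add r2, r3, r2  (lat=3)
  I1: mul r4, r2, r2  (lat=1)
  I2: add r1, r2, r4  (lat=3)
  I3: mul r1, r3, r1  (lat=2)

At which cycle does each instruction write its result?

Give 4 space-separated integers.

I0 add r2: issue@1 deps=(None,None) exec_start@1 write@4
I1 mul r4: issue@2 deps=(0,0) exec_start@4 write@5
I2 add r1: issue@3 deps=(0,1) exec_start@5 write@8
I3 mul r1: issue@4 deps=(None,2) exec_start@8 write@10

Answer: 4 5 8 10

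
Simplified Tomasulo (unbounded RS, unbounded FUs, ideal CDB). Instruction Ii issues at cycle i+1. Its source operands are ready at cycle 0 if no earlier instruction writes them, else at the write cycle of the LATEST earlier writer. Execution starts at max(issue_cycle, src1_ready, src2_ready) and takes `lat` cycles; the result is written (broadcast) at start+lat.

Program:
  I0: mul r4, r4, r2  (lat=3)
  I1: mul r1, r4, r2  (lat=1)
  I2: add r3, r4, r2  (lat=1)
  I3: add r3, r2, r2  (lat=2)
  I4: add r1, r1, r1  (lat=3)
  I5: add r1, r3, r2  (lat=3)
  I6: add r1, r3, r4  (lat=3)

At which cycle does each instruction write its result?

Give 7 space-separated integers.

I0 mul r4: issue@1 deps=(None,None) exec_start@1 write@4
I1 mul r1: issue@2 deps=(0,None) exec_start@4 write@5
I2 add r3: issue@3 deps=(0,None) exec_start@4 write@5
I3 add r3: issue@4 deps=(None,None) exec_start@4 write@6
I4 add r1: issue@5 deps=(1,1) exec_start@5 write@8
I5 add r1: issue@6 deps=(3,None) exec_start@6 write@9
I6 add r1: issue@7 deps=(3,0) exec_start@7 write@10

Answer: 4 5 5 6 8 9 10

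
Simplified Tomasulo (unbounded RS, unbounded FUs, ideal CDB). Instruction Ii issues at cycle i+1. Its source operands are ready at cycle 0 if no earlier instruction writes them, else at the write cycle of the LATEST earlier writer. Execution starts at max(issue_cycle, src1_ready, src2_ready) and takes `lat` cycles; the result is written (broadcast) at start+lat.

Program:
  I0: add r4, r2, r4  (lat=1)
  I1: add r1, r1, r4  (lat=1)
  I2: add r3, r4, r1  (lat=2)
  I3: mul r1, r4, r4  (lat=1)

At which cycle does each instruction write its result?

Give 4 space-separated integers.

Answer: 2 3 5 5

Derivation:
I0 add r4: issue@1 deps=(None,None) exec_start@1 write@2
I1 add r1: issue@2 deps=(None,0) exec_start@2 write@3
I2 add r3: issue@3 deps=(0,1) exec_start@3 write@5
I3 mul r1: issue@4 deps=(0,0) exec_start@4 write@5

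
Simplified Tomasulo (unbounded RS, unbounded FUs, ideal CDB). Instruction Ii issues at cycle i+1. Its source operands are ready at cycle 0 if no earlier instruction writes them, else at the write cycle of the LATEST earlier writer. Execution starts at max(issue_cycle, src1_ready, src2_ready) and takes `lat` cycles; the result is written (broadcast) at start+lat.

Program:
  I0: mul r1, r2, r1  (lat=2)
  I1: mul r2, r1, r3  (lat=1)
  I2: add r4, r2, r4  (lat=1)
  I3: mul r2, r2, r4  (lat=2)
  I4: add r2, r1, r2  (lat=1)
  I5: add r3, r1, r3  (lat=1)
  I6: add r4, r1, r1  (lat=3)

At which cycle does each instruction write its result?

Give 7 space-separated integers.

I0 mul r1: issue@1 deps=(None,None) exec_start@1 write@3
I1 mul r2: issue@2 deps=(0,None) exec_start@3 write@4
I2 add r4: issue@3 deps=(1,None) exec_start@4 write@5
I3 mul r2: issue@4 deps=(1,2) exec_start@5 write@7
I4 add r2: issue@5 deps=(0,3) exec_start@7 write@8
I5 add r3: issue@6 deps=(0,None) exec_start@6 write@7
I6 add r4: issue@7 deps=(0,0) exec_start@7 write@10

Answer: 3 4 5 7 8 7 10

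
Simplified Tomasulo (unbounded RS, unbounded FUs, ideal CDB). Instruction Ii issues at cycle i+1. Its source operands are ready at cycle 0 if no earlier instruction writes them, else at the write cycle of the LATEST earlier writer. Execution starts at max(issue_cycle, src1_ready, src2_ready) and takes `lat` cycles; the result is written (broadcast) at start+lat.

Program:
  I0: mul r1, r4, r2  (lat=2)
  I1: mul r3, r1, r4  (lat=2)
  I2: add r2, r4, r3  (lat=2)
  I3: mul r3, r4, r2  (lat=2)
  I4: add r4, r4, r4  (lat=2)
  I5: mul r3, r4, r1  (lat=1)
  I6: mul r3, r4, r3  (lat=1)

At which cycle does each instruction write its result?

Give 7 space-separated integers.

Answer: 3 5 7 9 7 8 9

Derivation:
I0 mul r1: issue@1 deps=(None,None) exec_start@1 write@3
I1 mul r3: issue@2 deps=(0,None) exec_start@3 write@5
I2 add r2: issue@3 deps=(None,1) exec_start@5 write@7
I3 mul r3: issue@4 deps=(None,2) exec_start@7 write@9
I4 add r4: issue@5 deps=(None,None) exec_start@5 write@7
I5 mul r3: issue@6 deps=(4,0) exec_start@7 write@8
I6 mul r3: issue@7 deps=(4,5) exec_start@8 write@9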